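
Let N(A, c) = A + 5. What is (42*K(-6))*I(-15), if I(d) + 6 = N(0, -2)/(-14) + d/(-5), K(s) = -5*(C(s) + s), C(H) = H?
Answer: -8460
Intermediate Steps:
N(A, c) = 5 + A
K(s) = -10*s (K(s) = -5*(s + s) = -10*s)
I(d) = -89/14 - d/5 (I(d) = -6 + ((5 + 0)/(-14) + d/(-5)) = -6 + (5*(-1/14) + d*(-1/5)) = -6 + (-5/14 - d/5) = -89/14 - d/5)
(42*K(-6))*I(-15) = (42*(-10*(-6)))*(-89/14 - 1/5*(-15)) = (42*60)*(-89/14 + 3) = 2520*(-47/14) = -8460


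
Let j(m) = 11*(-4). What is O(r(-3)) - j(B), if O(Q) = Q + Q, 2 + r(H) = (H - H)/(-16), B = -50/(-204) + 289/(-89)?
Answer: 40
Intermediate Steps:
B = -27253/9078 (B = -50*(-1/204) + 289*(-1/89) = 25/102 - 289/89 = -27253/9078 ≈ -3.0021)
j(m) = -44
r(H) = -2 (r(H) = -2 + (H - H)/(-16) = -2 + 0*(-1/16) = -2 + 0 = -2)
O(Q) = 2*Q
O(r(-3)) - j(B) = 2*(-2) - 1*(-44) = -4 + 44 = 40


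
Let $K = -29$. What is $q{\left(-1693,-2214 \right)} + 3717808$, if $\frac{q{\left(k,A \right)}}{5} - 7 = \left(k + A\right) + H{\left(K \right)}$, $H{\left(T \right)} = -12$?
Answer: $3698248$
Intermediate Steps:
$q{\left(k,A \right)} = -25 + 5 A + 5 k$ ($q{\left(k,A \right)} = 35 + 5 \left(\left(k + A\right) - 12\right) = 35 + 5 \left(\left(A + k\right) - 12\right) = 35 + 5 \left(-12 + A + k\right) = 35 + \left(-60 + 5 A + 5 k\right) = -25 + 5 A + 5 k$)
$q{\left(-1693,-2214 \right)} + 3717808 = \left(-25 + 5 \left(-2214\right) + 5 \left(-1693\right)\right) + 3717808 = \left(-25 - 11070 - 8465\right) + 3717808 = -19560 + 3717808 = 3698248$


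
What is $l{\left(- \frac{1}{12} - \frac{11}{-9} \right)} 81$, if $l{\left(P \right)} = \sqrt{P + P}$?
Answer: $\frac{27 \sqrt{82}}{2} \approx 122.25$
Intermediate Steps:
$l{\left(P \right)} = \sqrt{2} \sqrt{P}$ ($l{\left(P \right)} = \sqrt{2 P} = \sqrt{2} \sqrt{P}$)
$l{\left(- \frac{1}{12} - \frac{11}{-9} \right)} 81 = \sqrt{2} \sqrt{- \frac{1}{12} - \frac{11}{-9}} \cdot 81 = \sqrt{2} \sqrt{\left(-1\right) \frac{1}{12} - - \frac{11}{9}} \cdot 81 = \sqrt{2} \sqrt{- \frac{1}{12} + \frac{11}{9}} \cdot 81 = \sqrt{2} \sqrt{\frac{41}{36}} \cdot 81 = \sqrt{2} \frac{\sqrt{41}}{6} \cdot 81 = \frac{\sqrt{82}}{6} \cdot 81 = \frac{27 \sqrt{82}}{2}$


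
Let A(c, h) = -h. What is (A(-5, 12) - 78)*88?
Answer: -7920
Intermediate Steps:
(A(-5, 12) - 78)*88 = (-1*12 - 78)*88 = (-12 - 78)*88 = -90*88 = -7920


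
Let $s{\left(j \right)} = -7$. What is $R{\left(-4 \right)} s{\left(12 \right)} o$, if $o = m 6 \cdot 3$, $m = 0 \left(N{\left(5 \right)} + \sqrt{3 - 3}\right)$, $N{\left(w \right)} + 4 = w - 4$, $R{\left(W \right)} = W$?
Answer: $0$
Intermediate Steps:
$N{\left(w \right)} = -8 + w$ ($N{\left(w \right)} = -4 + \left(w - 4\right) = -4 + \left(-4 + w\right) = -8 + w$)
$m = 0$ ($m = 0 \left(\left(-8 + 5\right) + \sqrt{3 - 3}\right) = 0 \left(-3 + \sqrt{0}\right) = 0 \left(-3 + 0\right) = 0 \left(-3\right) = 0$)
$o = 0$ ($o = 0 \cdot 6 \cdot 3 = 0 \cdot 3 = 0$)
$R{\left(-4 \right)} s{\left(12 \right)} o = \left(-4\right) \left(-7\right) 0 = 28 \cdot 0 = 0$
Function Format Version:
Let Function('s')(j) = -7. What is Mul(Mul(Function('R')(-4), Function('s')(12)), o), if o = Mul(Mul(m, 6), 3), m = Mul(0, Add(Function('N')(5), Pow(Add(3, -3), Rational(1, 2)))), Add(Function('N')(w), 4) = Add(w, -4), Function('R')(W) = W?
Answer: 0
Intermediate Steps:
Function('N')(w) = Add(-8, w) (Function('N')(w) = Add(-4, Add(w, -4)) = Add(-4, Add(-4, w)) = Add(-8, w))
m = 0 (m = Mul(0, Add(Add(-8, 5), Pow(Add(3, -3), Rational(1, 2)))) = Mul(0, Add(-3, Pow(0, Rational(1, 2)))) = Mul(0, Add(-3, 0)) = Mul(0, -3) = 0)
o = 0 (o = Mul(Mul(0, 6), 3) = Mul(0, 3) = 0)
Mul(Mul(Function('R')(-4), Function('s')(12)), o) = Mul(Mul(-4, -7), 0) = Mul(28, 0) = 0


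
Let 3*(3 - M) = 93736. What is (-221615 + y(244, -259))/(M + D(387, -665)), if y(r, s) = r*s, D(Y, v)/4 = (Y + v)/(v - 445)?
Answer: 158070105/17338939 ≈ 9.1165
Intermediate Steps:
M = -93727/3 (M = 3 - 1/3*93736 = 3 - 93736/3 = -93727/3 ≈ -31242.)
D(Y, v) = 4*(Y + v)/(-445 + v) (D(Y, v) = 4*((Y + v)/(v - 445)) = 4*((Y + v)/(-445 + v)) = 4*(Y + v)/(-445 + v))
(-221615 + y(244, -259))/(M + D(387, -665)) = (-221615 + 244*(-259))/(-93727/3 + 4*(387 - 665)/(-445 - 665)) = (-221615 - 63196)/(-93727/3 + 4*(-278)/(-1110)) = -284811/(-93727/3 + 4*(-1/1110)*(-278)) = -284811/(-93727/3 + 556/555) = -284811/(-17338939/555) = -284811*(-555/17338939) = 158070105/17338939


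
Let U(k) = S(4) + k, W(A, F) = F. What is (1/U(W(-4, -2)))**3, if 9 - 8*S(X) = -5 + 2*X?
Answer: -64/125 ≈ -0.51200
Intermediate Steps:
S(X) = 7/4 - X/4 (S(X) = 9/8 - (-5 + 2*X)/8 = 9/8 + (5/8 - X/4) = 7/4 - X/4)
U(k) = 3/4 + k (U(k) = (7/4 - 1/4*4) + k = (7/4 - 1) + k = 3/4 + k)
(1/U(W(-4, -2)))**3 = (1/(3/4 - 2))**3 = (1/(-5/4))**3 = (-4/5)**3 = -64/125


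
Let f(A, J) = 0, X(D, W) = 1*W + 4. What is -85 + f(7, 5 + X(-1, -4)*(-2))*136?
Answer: -85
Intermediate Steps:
X(D, W) = 4 + W (X(D, W) = W + 4 = 4 + W)
-85 + f(7, 5 + X(-1, -4)*(-2))*136 = -85 + 0*136 = -85 + 0 = -85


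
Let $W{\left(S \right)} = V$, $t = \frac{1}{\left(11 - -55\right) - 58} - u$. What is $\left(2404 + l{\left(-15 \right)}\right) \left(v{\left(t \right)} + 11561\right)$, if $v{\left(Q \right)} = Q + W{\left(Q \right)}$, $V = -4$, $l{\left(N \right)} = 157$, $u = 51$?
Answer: $\frac{235737489}{8} \approx 2.9467 \cdot 10^{7}$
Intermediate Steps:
$t = - \frac{407}{8}$ ($t = \frac{1}{\left(11 - -55\right) - 58} - 51 = \frac{1}{\left(11 + 55\right) - 58} - 51 = \frac{1}{66 - 58} - 51 = \frac{1}{8} - 51 = - \frac{407}{8} \approx -50.875$)
$W{\left(S \right)} = -4$
$v{\left(Q \right)} = -4 + Q$ ($v{\left(Q \right)} = Q - 4 = -4 + Q$)
$\left(2404 + l{\left(-15 \right)}\right) \left(v{\left(t \right)} + 11561\right) = \left(2404 + 157\right) \left(\left(-4 - \frac{407}{8}\right) + 11561\right) = 2561 \left(- \frac{439}{8} + 11561\right) = 2561 \cdot \frac{92049}{8} = \frac{235737489}{8}$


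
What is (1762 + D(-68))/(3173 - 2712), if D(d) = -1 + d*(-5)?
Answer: 2101/461 ≈ 4.5575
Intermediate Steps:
D(d) = -1 - 5*d
(1762 + D(-68))/(3173 - 2712) = (1762 + (-1 - 5*(-68)))/(3173 - 2712) = (1762 + (-1 + 340))/461 = (1762 + 339)*(1/461) = 2101*(1/461) = 2101/461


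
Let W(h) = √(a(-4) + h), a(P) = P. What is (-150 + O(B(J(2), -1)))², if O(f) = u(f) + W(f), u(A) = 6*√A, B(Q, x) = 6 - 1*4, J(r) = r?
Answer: (-150 + 6*√2 + I*√2)² ≈ 20024.0 - 400.3*I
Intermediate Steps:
B(Q, x) = 2 (B(Q, x) = 6 - 4 = 2)
W(h) = √(-4 + h)
O(f) = √(-4 + f) + 6*√f (O(f) = 6*√f + √(-4 + f) = √(-4 + f) + 6*√f)
(-150 + O(B(J(2), -1)))² = (-150 + (√(-4 + 2) + 6*√2))² = (-150 + (√(-2) + 6*√2))² = (-150 + (I*√2 + 6*√2))² = (-150 + (6*√2 + I*√2))² = (-150 + 6*√2 + I*√2)²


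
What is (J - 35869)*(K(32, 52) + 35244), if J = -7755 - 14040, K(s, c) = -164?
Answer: -2022853120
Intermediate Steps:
J = -21795
(J - 35869)*(K(32, 52) + 35244) = (-21795 - 35869)*(-164 + 35244) = -57664*35080 = -2022853120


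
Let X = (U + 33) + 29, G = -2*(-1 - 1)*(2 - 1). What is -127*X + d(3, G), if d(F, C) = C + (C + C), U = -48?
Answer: -1766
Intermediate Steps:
G = 4 (G = -(-4) = -2*(-2) = 4)
d(F, C) = 3*C (d(F, C) = C + 2*C = 3*C)
X = 14 (X = (-48 + 33) + 29 = -15 + 29 = 14)
-127*X + d(3, G) = -127*14 + 3*4 = -1778 + 12 = -1766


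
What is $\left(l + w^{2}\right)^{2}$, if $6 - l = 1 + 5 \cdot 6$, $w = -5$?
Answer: $0$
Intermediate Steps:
$l = -25$ ($l = 6 - \left(1 + 5 \cdot 6\right) = 6 - \left(1 + 30\right) = 6 - 31 = -25$)
$\left(l + w^{2}\right)^{2} = \left(-25 + \left(-5\right)^{2}\right)^{2} = \left(-25 + 25\right)^{2} = 0^{2} = 0$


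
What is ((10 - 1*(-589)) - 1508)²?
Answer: 826281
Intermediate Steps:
((10 - 1*(-589)) - 1508)² = ((10 + 589) - 1508)² = (599 - 1508)² = (-909)² = 826281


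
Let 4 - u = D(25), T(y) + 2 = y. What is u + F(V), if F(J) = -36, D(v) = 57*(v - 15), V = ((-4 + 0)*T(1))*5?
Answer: -602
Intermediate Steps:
T(y) = -2 + y
V = 20 (V = ((-4 + 0)*(-2 + 1))*5 = -4*(-1)*5 = 4*5 = 20)
D(v) = -855 + 57*v (D(v) = 57*(-15 + v) = -855 + 57*v)
u = -566 (u = 4 - (-855 + 57*25) = 4 - (-855 + 1425) = 4 - 1*570 = 4 - 570 = -566)
u + F(V) = -566 - 36 = -602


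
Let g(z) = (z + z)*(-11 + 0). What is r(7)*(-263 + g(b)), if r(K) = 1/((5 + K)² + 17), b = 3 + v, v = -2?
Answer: -285/161 ≈ -1.7702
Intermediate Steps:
b = 1 (b = 3 - 2 = 1)
r(K) = 1/(17 + (5 + K)²)
g(z) = -22*z (g(z) = (2*z)*(-11) = -22*z)
r(7)*(-263 + g(b)) = (-263 - 22*1)/(17 + (5 + 7)²) = (-263 - 22)/(17 + 12²) = -285/(17 + 144) = -285/161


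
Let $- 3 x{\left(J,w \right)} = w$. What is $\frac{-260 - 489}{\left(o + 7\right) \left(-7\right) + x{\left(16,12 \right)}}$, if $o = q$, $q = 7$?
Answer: $\frac{749}{102} \approx 7.3431$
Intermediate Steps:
$x{\left(J,w \right)} = - \frac{w}{3}$
$o = 7$
$\frac{-260 - 489}{\left(o + 7\right) \left(-7\right) + x{\left(16,12 \right)}} = \frac{-260 - 489}{\left(7 + 7\right) \left(-7\right) - 4} = - \frac{749}{14 \left(-7\right) - 4} = - \frac{749}{-98 - 4} = - \frac{749}{-102} = \left(-749\right) \left(- \frac{1}{102}\right) = \frac{749}{102}$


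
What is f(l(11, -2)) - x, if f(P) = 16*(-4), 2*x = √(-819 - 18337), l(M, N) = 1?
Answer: -64 - I*√4789 ≈ -64.0 - 69.203*I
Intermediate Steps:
x = I*√4789 (x = √(-819 - 18337)/2 = √(-19156)/2 = (2*I*√4789)/2 = I*√4789 ≈ 69.203*I)
f(P) = -64
f(l(11, -2)) - x = -64 - I*√4789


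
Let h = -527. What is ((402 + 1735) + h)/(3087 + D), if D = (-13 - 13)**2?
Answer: 1610/3763 ≈ 0.42785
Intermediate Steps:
D = 676 (D = (-26)**2 = 676)
((402 + 1735) + h)/(3087 + D) = ((402 + 1735) - 527)/(3087 + 676) = (2137 - 527)/3763 = 1610*(1/3763) = 1610/3763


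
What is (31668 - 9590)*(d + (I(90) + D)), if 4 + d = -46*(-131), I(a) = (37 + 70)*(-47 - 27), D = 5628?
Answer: 82395096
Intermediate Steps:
I(a) = -7918 (I(a) = 107*(-74) = -7918)
d = 6022 (d = -4 - 46*(-131) = -4 + 6026 = 6022)
(31668 - 9590)*(d + (I(90) + D)) = (31668 - 9590)*(6022 + (-7918 + 5628)) = 22078*(6022 - 2290) = 22078*3732 = 82395096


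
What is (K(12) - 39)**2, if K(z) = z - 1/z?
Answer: 105625/144 ≈ 733.51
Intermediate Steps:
(K(12) - 39)**2 = ((12 - 1/12) - 39)**2 = (143/12 - 39)**2 = (-325/12)**2 = 105625/144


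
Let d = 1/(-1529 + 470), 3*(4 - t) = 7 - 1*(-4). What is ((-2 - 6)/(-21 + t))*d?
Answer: -4/10943 ≈ -0.00036553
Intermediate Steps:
t = 1/3 (t = 4 - (7 - 1*(-4))/3 = 4 - (7 + 4)/3 = 4 - 1/3*11 = 4 - 11/3 = 1/3 ≈ 0.33333)
d = -1/1059 (d = 1/(-1059) = -1/1059 ≈ -0.00094429)
((-2 - 6)/(-21 + t))*d = ((-2 - 6)/(-21 + 1/3))*(-1/1059) = -8/(-62/3)*(-1/1059) = -8*(-3/62)*(-1/1059) = (12/31)*(-1/1059) = -4/10943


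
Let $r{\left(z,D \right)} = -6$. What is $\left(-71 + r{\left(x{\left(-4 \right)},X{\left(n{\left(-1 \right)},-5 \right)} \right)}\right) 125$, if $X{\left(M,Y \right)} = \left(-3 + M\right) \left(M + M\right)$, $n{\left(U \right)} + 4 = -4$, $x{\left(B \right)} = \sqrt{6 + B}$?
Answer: $-9625$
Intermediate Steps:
$n{\left(U \right)} = -8$ ($n{\left(U \right)} = -4 - 4 = -8$)
$X{\left(M,Y \right)} = 2 M \left(-3 + M\right)$ ($X{\left(M,Y \right)} = \left(-3 + M\right) 2 M = 2 M \left(-3 + M\right)$)
$\left(-71 + r{\left(x{\left(-4 \right)},X{\left(n{\left(-1 \right)},-5 \right)} \right)}\right) 125 = \left(-71 - 6\right) 125 = \left(-77\right) 125 = -9625$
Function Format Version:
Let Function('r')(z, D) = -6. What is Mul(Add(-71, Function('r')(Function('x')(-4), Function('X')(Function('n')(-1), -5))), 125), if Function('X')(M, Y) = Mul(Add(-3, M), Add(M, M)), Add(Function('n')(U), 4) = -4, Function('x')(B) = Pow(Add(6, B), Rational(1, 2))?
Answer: -9625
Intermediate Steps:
Function('n')(U) = -8 (Function('n')(U) = Add(-4, -4) = -8)
Function('X')(M, Y) = Mul(2, M, Add(-3, M)) (Function('X')(M, Y) = Mul(Add(-3, M), Mul(2, M)) = Mul(2, M, Add(-3, M)))
Mul(Add(-71, Function('r')(Function('x')(-4), Function('X')(Function('n')(-1), -5))), 125) = Mul(Add(-71, -6), 125) = Mul(-77, 125) = -9625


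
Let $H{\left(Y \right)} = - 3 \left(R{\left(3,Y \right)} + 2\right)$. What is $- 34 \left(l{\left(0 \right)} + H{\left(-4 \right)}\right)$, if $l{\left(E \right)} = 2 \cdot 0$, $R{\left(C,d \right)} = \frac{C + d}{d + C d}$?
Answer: $\frac{1683}{8} \approx 210.38$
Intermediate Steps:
$R{\left(C,d \right)} = \frac{C + d}{d + C d}$
$l{\left(E \right)} = 0$
$H{\left(Y \right)} = -6 - \frac{3 \left(3 + Y\right)}{4 Y}$ ($H{\left(Y \right)} = - 3 \left(\frac{3 + Y}{Y \left(1 + 3\right)} + 2\right) = - 3 \left(\frac{3 + Y}{Y 4} + 2\right) = - 3 \left(\frac{1}{Y} \frac{1}{4} \left(3 + Y\right) + 2\right) = - 3 \left(\frac{3 + Y}{4 Y} + 2\right) = - 3 \left(2 + \frac{3 + Y}{4 Y}\right) = -6 - \frac{3 \left(3 + Y\right)}{4 Y}$)
$- 34 \left(l{\left(0 \right)} + H{\left(-4 \right)}\right) = - 34 \left(0 + \frac{9 \left(-1 - -12\right)}{4 \left(-4\right)}\right) = - 34 \left(0 + \frac{9}{4} \left(- \frac{1}{4}\right) \left(-1 + 12\right)\right) = - 34 \left(0 + \frac{9}{4} \left(- \frac{1}{4}\right) 11\right) = - 34 \left(0 - \frac{99}{16}\right) = \left(-34\right) \left(- \frac{99}{16}\right) = \frac{1683}{8}$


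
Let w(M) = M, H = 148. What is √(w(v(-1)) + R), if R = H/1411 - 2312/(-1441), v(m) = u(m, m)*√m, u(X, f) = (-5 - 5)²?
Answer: 10*√(70665638505 + 4134109629001*I)/2033251 ≈ 7.1318 + 7.0109*I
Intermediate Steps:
u(X, f) = 100 (u(X, f) = (-10)² = 100)
v(m) = 100*√m
R = 3475500/2033251 (R = 148/1411 - 2312/(-1441) = 148*(1/1411) - 2312*(-1/1441) = 148/1411 + 2312/1441 = 3475500/2033251 ≈ 1.7093)
√(w(v(-1)) + R) = √(100*√(-1) + 3475500/2033251) = √(100*I + 3475500/2033251) = √(3475500/2033251 + 100*I)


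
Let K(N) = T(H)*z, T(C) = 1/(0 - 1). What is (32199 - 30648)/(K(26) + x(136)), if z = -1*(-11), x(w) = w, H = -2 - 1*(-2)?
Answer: 1551/125 ≈ 12.408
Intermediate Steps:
H = 0 (H = -2 + 2 = 0)
z = 11
T(C) = -1 (T(C) = 1/(-1) = -1)
K(N) = -11 (K(N) = -1*11 = -11)
(32199 - 30648)/(K(26) + x(136)) = (32199 - 30648)/(-11 + 136) = 1551/125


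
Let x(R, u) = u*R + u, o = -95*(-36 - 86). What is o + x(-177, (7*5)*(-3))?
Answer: 30070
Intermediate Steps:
o = 11590 (o = -95*(-122) = 11590)
x(R, u) = u + R*u (x(R, u) = R*u + u = u + R*u)
o + x(-177, (7*5)*(-3)) = 11590 + ((7*5)*(-3))*(1 - 177) = 11590 + (35*(-3))*(-176) = 11590 - 105*(-176) = 11590 + 18480 = 30070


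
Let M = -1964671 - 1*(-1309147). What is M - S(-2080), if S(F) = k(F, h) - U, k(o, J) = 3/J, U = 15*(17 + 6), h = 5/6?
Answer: -3275913/5 ≈ -6.5518e+5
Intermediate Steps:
h = ⅚ (h = 5*(⅙) = ⅚ ≈ 0.83333)
M = -655524 (M = -1964671 + 1309147 = -655524)
U = 345 (U = 15*23 = 345)
S(F) = -1707/5 (S(F) = 3/(⅚) - 1*345 = 3*(6/5) - 345 = 18/5 - 345 = -1707/5)
M - S(-2080) = -655524 - 1*(-1707/5) = -655524 + 1707/5 = -3275913/5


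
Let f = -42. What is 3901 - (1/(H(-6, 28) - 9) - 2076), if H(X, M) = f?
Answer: 304828/51 ≈ 5977.0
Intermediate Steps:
H(X, M) = -42
3901 - (1/(H(-6, 28) - 9) - 2076) = 3901 - (1/(-42 - 9) - 2076) = 3901 - (1/(-51) - 2076) = 3901 - (-1/51 - 2076) = 3901 - 1*(-105877/51) = 3901 + 105877/51 = 304828/51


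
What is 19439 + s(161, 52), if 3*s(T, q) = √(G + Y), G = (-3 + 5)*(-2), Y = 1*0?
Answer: 19439 + 2*I/3 ≈ 19439.0 + 0.66667*I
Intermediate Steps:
Y = 0
G = -4 (G = 2*(-2) = -4)
s(T, q) = 2*I/3 (s(T, q) = √(-4 + 0)/3 = √(-4)/3 = (2*I)/3 = 2*I/3)
19439 + s(161, 52) = 19439 + 2*I/3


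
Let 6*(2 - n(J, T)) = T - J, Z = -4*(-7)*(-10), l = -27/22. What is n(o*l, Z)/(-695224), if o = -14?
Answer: -3401/45884784 ≈ -7.4120e-5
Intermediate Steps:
l = -27/22 (l = -27*1/22 = -27/22 ≈ -1.2273)
Z = -280 (Z = 28*(-10) = -280)
n(J, T) = 2 - T/6 + J/6 (n(J, T) = 2 - (T - J)/6 = 2 + (-T/6 + J/6) = 2 - T/6 + J/6)
n(o*l, Z)/(-695224) = (2 - ⅙*(-280) + (-14*(-27/22))/6)/(-695224) = (2 + 140/3 + (⅙)*(189/11))*(-1/695224) = (2 + 140/3 + 63/22)*(-1/695224) = (3401/66)*(-1/695224) = -3401/45884784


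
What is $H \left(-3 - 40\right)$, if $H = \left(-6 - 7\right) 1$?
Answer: $559$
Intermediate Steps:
$H = -13$ ($H = \left(-13\right) 1 = -13$)
$H \left(-3 - 40\right) = - 13 \left(-3 - 40\right) = \left(-13\right) \left(-43\right) = 559$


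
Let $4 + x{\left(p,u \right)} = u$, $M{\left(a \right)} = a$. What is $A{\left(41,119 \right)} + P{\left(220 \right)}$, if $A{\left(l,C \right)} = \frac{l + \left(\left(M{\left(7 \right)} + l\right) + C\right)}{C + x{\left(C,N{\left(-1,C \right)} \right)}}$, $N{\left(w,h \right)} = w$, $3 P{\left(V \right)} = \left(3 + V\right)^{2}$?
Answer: $\frac{314985}{19} \approx 16578.0$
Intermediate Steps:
$P{\left(V \right)} = \frac{\left(3 + V\right)^{2}}{3}$
$x{\left(p,u \right)} = -4 + u$
$A{\left(l,C \right)} = \frac{7 + C + 2 l}{-5 + C}$ ($A{\left(l,C \right)} = \frac{l + \left(\left(7 + l\right) + C\right)}{C - 5} = \frac{l + \left(7 + C + l\right)}{C - 5} = \frac{7 + C + 2 l}{-5 + C}$)
$A{\left(41,119 \right)} + P{\left(220 \right)} = \frac{7 + 119 + 2 \cdot 41}{-5 + 119} + \frac{\left(3 + 220\right)^{2}}{3} = \frac{7 + 119 + 82}{114} + \frac{223^{2}}{3} = \frac{1}{114} \cdot 208 + \frac{1}{3} \cdot 49729 = \frac{104}{57} + \frac{49729}{3} = \frac{314985}{19}$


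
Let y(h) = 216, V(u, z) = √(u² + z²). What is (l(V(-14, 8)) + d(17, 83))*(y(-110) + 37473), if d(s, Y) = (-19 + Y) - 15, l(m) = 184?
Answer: 8781537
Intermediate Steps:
d(s, Y) = -34 + Y
(l(V(-14, 8)) + d(17, 83))*(y(-110) + 37473) = (184 + (-34 + 83))*(216 + 37473) = (184 + 49)*37689 = 233*37689 = 8781537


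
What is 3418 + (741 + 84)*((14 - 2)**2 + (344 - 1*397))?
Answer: 78493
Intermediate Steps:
3418 + (741 + 84)*((14 - 2)**2 + (344 - 1*397)) = 3418 + 825*(12**2 + (344 - 397)) = 3418 + 825*(144 - 53) = 3418 + 825*91 = 3418 + 75075 = 78493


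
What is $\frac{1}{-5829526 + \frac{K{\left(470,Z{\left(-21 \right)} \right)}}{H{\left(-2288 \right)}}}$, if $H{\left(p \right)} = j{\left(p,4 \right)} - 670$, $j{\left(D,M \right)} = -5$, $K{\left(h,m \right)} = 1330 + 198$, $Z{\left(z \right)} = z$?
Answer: $- \frac{675}{3934931578} \approx -1.7154 \cdot 10^{-7}$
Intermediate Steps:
$K{\left(h,m \right)} = 1528$
$H{\left(p \right)} = -675$ ($H{\left(p \right)} = -5 - 670 = -675$)
$\frac{1}{-5829526 + \frac{K{\left(470,Z{\left(-21 \right)} \right)}}{H{\left(-2288 \right)}}} = \frac{1}{-5829526 + \frac{1528}{-675}} = \frac{1}{-5829526 + 1528 \left(- \frac{1}{675}\right)} = \frac{1}{-5829526 - \frac{1528}{675}} = \frac{1}{- \frac{3934931578}{675}} = - \frac{675}{3934931578}$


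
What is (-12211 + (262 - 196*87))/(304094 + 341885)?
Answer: -29001/645979 ≈ -0.044895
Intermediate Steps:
(-12211 + (262 - 196*87))/(304094 + 341885) = (-12211 + (262 - 17052))/645979 = (-12211 - 16790)*(1/645979) = -29001*1/645979 = -29001/645979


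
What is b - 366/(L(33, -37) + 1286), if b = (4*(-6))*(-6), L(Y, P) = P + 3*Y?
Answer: 96873/674 ≈ 143.73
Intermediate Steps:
b = 144 (b = -24*(-6) = 144)
b - 366/(L(33, -37) + 1286) = 144 - 366/((-37 + 3*33) + 1286) = 144 - 366/((-37 + 99) + 1286) = 144 - 366/(62 + 1286) = 144 - 366/1348 = 144 - 366*1/1348 = 144 - 183/674 = 96873/674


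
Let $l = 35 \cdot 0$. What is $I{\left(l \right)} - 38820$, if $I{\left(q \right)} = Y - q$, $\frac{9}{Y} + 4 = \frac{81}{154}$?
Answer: $- \frac{20770086}{535} \approx -38823.0$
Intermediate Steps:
$Y = - \frac{1386}{535}$ ($Y = \frac{9}{-4 + \frac{81}{154}} = \frac{9}{- \frac{535}{154}} = 9 \left(- \frac{154}{535}\right) = - \frac{1386}{535} \approx -2.5907$)
$l = 0$
$I{\left(q \right)} = - \frac{1386}{535} - q$
$I{\left(l \right)} - 38820 = \left(- \frac{1386}{535} - 0\right) - 38820 = \left(- \frac{1386}{535} + 0\right) - 38820 = - \frac{1386}{535} - 38820 = - \frac{20770086}{535}$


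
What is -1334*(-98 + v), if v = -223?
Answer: 428214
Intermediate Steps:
-1334*(-98 + v) = -1334*(-98 - 223) = -1334*(-321) = 428214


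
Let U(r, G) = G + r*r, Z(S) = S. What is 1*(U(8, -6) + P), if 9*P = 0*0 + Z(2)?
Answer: 524/9 ≈ 58.222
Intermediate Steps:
U(r, G) = G + r²
P = 2/9 (P = (0*0 + 2)/9 = (0 + 2)/9 = (⅑)*2 = 2/9 ≈ 0.22222)
1*(U(8, -6) + P) = 1*((-6 + 8²) + 2/9) = 1*((-6 + 64) + 2/9) = 1*(58 + 2/9) = 1*(524/9) = 524/9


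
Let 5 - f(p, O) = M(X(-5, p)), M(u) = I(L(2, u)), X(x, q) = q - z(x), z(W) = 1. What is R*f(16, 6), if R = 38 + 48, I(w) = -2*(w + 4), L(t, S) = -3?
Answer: 602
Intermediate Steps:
X(x, q) = -1 + q (X(x, q) = q - 1*1 = q - 1 = -1 + q)
I(w) = -8 - 2*w (I(w) = -2*(4 + w) = -8 - 2*w)
M(u) = -2 (M(u) = -8 - 2*(-3) = -8 + 6 = -2)
f(p, O) = 7 (f(p, O) = 5 - 1*(-2) = 5 + 2 = 7)
R = 86
R*f(16, 6) = 86*7 = 602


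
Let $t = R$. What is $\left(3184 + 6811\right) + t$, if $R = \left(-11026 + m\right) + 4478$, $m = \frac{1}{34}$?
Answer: $\frac{117199}{34} \approx 3447.0$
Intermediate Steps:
$m = \frac{1}{34} \approx 0.029412$
$R = - \frac{222631}{34}$ ($R = \left(-11026 + \frac{1}{34}\right) + 4478 = - \frac{374883}{34} + 4478 = - \frac{222631}{34} \approx -6548.0$)
$t = - \frac{222631}{34} \approx -6548.0$
$\left(3184 + 6811\right) + t = \left(3184 + 6811\right) - \frac{222631}{34} = 9995 - \frac{222631}{34} = \frac{117199}{34}$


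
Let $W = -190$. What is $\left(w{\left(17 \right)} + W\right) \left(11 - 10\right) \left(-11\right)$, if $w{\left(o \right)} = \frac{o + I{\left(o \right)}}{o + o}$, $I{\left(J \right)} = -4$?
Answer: $\frac{70917}{34} \approx 2085.8$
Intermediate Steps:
$w{\left(o \right)} = \frac{-4 + o}{2 o}$ ($w{\left(o \right)} = \frac{o - 4}{o + o} = \frac{-4 + o}{2 o}$)
$\left(w{\left(17 \right)} + W\right) \left(11 - 10\right) \left(-11\right) = \left(\frac{-4 + 17}{2 \cdot 17} - 190\right) \left(11 - 10\right) \left(-11\right) = \left(\frac{1}{2} \cdot \frac{1}{17} \cdot 13 - 190\right) 1 \left(-11\right) = \left(\frac{13}{34} - 190\right) \left(-11\right) = \left(- \frac{6447}{34}\right) \left(-11\right) = \frac{70917}{34}$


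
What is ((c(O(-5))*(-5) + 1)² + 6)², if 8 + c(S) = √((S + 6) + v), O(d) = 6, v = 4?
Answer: 199809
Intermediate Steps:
c(S) = -8 + √(10 + S) (c(S) = -8 + √((S + 6) + 4) = -8 + √((6 + S) + 4) = -8 + √(10 + S))
((c(O(-5))*(-5) + 1)² + 6)² = (((-8 + √(10 + 6))*(-5) + 1)² + 6)² = (((-8 + √16)*(-5) + 1)² + 6)² = (((-8 + 4)*(-5) + 1)² + 6)² = ((-4*(-5) + 1)² + 6)² = ((20 + 1)² + 6)² = (21² + 6)² = (441 + 6)² = 447² = 199809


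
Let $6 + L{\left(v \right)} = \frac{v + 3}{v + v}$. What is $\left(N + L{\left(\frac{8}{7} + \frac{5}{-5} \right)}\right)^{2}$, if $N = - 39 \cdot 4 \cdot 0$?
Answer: $25$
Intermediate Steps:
$L{\left(v \right)} = -6 + \frac{3 + v}{2 v}$ ($L{\left(v \right)} = -6 + \frac{v + 3}{v + v} = -6 + \frac{3 + v}{2 v}$)
$N = 0$ ($N = \left(-39\right) 0 = 0$)
$\left(N + L{\left(\frac{8}{7} + \frac{5}{-5} \right)}\right)^{2} = \left(0 + \frac{3 - 11 \left(\frac{8}{7} + \frac{5}{-5}\right)}{2 \left(\frac{8}{7} + \frac{5}{-5}\right)}\right)^{2} = \left(0 + \frac{3 - 11 \left(8 \cdot \frac{1}{7} + 5 \left(- \frac{1}{5}\right)\right)}{2 \left(8 \cdot \frac{1}{7} + 5 \left(- \frac{1}{5}\right)\right)}\right)^{2} = \left(0 + \frac{3 - 11 \left(\frac{8}{7} - 1\right)}{2 \left(\frac{8}{7} - 1\right)}\right)^{2} = \left(0 + \frac{\frac{1}{\frac{1}{7}} \left(3 - \frac{11}{7}\right)}{2}\right)^{2} = \left(0 + \frac{1}{2} \cdot 7 \left(3 - \frac{11}{7}\right)\right)^{2} = \left(0 + \frac{1}{2} \cdot 7 \cdot \frac{10}{7}\right)^{2} = \left(0 + 5\right)^{2} = 5^{2} = 25$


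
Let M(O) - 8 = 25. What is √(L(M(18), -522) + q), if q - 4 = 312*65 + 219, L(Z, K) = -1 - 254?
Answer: 2*√5062 ≈ 142.30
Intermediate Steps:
M(O) = 33 (M(O) = 8 + 25 = 33)
L(Z, K) = -255
q = 20503 (q = 4 + (312*65 + 219) = 4 + (20280 + 219) = 4 + 20499 = 20503)
√(L(M(18), -522) + q) = √(-255 + 20503) = √20248 = 2*√5062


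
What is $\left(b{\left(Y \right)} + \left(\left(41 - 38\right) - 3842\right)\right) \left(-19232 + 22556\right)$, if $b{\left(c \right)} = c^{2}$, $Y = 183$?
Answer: $98556600$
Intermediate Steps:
$\left(b{\left(Y \right)} + \left(\left(41 - 38\right) - 3842\right)\right) \left(-19232 + 22556\right) = \left(183^{2} + \left(\left(41 - 38\right) - 3842\right)\right) \left(-19232 + 22556\right) = \left(33489 + \left(\left(41 - 38\right) - 3842\right)\right) 3324 = \left(33489 + \left(3 - 3842\right)\right) 3324 = \left(33489 - 3839\right) 3324 = 29650 \cdot 3324 = 98556600$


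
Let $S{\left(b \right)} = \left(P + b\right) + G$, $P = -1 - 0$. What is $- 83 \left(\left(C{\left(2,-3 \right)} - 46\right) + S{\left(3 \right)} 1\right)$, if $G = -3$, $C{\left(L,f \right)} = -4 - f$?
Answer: $3984$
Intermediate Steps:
$P = -1$ ($P = -1 + 0 = -1$)
$S{\left(b \right)} = -4 + b$ ($S{\left(b \right)} = \left(-1 + b\right) - 3 = -4 + b$)
$- 83 \left(\left(C{\left(2,-3 \right)} - 46\right) + S{\left(3 \right)} 1\right) = - 83 \left(\left(\left(-4 - -3\right) - 46\right) + \left(-4 + 3\right) 1\right) = - 83 \left(\left(\left(-4 + 3\right) - 46\right) - 1\right) = - 83 \left(\left(-1 - 46\right) - 1\right) = - 83 \left(-47 - 1\right) = \left(-83\right) \left(-48\right) = 3984$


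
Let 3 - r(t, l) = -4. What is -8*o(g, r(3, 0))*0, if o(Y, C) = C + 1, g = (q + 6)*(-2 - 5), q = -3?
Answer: 0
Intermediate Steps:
r(t, l) = 7 (r(t, l) = 3 - 1*(-4) = 3 + 4 = 7)
g = -21 (g = (-3 + 6)*(-2 - 5) = 3*(-7) = -21)
o(Y, C) = 1 + C
-8*o(g, r(3, 0))*0 = -8*(1 + 7)*0 = -8*8*0 = -64*0 = 0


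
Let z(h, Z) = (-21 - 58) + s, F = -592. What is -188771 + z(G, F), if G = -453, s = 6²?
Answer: -188814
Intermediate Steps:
s = 36
z(h, Z) = -43 (z(h, Z) = (-21 - 58) + 36 = -79 + 36 = -43)
-188771 + z(G, F) = -188771 - 43 = -188814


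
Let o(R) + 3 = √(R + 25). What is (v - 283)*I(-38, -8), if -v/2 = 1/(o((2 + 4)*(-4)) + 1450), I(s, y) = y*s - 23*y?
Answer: -24996946/181 ≈ -1.3810e+5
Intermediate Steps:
o(R) = -3 + √(25 + R) (o(R) = -3 + √(R + 25) = -3 + √(25 + R))
I(s, y) = -23*y + s*y (I(s, y) = s*y - 23*y = -23*y + s*y)
v = -1/724 (v = -2/((-3 + √(25 + (2 + 4)*(-4))) + 1450) = -2/((-3 + √(25 + 6*(-4))) + 1450) = -2/((-3 + √(25 - 24)) + 1450) = -2/((-3 + √1) + 1450) = -2/((-3 + 1) + 1450) = -2/(-2 + 1450) = -2/1448 = -2*1/1448 = -1/724 ≈ -0.0013812)
(v - 283)*I(-38, -8) = (-1/724 - 283)*(-8*(-23 - 38)) = -(-409786)*(-61)/181 = -204893/724*488 = -24996946/181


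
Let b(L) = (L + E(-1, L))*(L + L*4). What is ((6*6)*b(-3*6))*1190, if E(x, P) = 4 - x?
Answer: 50122800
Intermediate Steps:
b(L) = 5*L*(5 + L) (b(L) = (L + (4 - 1*(-1)))*(L + L*4) = (L + (4 + 1))*(L + 4*L) = (L + 5)*(5*L) = (5 + L)*(5*L) = 5*L*(5 + L))
((6*6)*b(-3*6))*1190 = ((6*6)*(5*(-3*6)*(5 - 3*6)))*1190 = (36*(5*(-18)*(5 - 18)))*1190 = (36*(5*(-18)*(-13)))*1190 = (36*1170)*1190 = 42120*1190 = 50122800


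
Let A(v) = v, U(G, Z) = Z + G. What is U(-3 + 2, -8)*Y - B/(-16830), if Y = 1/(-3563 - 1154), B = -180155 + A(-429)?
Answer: -425831629/39693555 ≈ -10.728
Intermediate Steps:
U(G, Z) = G + Z
B = -180584 (B = -180155 - 429 = -180584)
Y = -1/4717 (Y = 1/(-4717) = -1/4717 ≈ -0.00021200)
U(-3 + 2, -8)*Y - B/(-16830) = ((-3 + 2) - 8)*(-1/4717) - (-180584)/(-16830) = (-1 - 8)*(-1/4717) - (-180584)*(-1)/16830 = -9*(-1/4717) - 1*90292/8415 = 9/4717 - 90292/8415 = -425831629/39693555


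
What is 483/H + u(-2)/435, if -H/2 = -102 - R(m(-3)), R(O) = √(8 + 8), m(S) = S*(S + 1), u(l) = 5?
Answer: 42233/18444 ≈ 2.2898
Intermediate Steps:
m(S) = S*(1 + S)
R(O) = 4 (R(O) = √16 = 4)
H = 212 (H = -2*(-102 - 1*4) = -2*(-102 - 4) = -2*(-106) = 212)
483/H + u(-2)/435 = 483/212 + 5/435 = 483*(1/212) + 5*(1/435) = 483/212 + 1/87 = 42233/18444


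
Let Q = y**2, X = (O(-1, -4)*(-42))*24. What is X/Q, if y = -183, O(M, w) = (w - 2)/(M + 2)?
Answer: 672/3721 ≈ 0.18060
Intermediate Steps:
O(M, w) = (-2 + w)/(2 + M)
X = 6048 (X = (((-2 - 4)/(2 - 1))*(-42))*24 = ((-6/1)*(-42))*24 = ((1*(-6))*(-42))*24 = -6*(-42)*24 = 252*24 = 6048)
Q = 33489 (Q = (-183)**2 = 33489)
X/Q = 6048/33489 = 6048*(1/33489) = 672/3721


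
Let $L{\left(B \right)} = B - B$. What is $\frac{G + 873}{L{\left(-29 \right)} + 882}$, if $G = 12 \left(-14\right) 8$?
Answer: $- \frac{157}{294} \approx -0.53401$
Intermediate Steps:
$L{\left(B \right)} = 0$
$G = -1344$ ($G = \left(-168\right) 8 = -1344$)
$\frac{G + 873}{L{\left(-29 \right)} + 882} = \frac{-1344 + 873}{0 + 882} = - \frac{471}{882} = \left(-471\right) \frac{1}{882} = - \frac{157}{294}$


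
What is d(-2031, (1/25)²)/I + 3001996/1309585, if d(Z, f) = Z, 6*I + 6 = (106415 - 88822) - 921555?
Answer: 1364833461469/591911466640 ≈ 2.3058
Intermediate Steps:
I = -451984/3 (I = -1 + ((106415 - 88822) - 921555)/6 = -1 + (17593 - 921555)/6 = -1 + (⅙)*(-903962) = -1 - 451981/3 = -451984/3 ≈ -1.5066e+5)
d(-2031, (1/25)²)/I + 3001996/1309585 = -2031/(-451984/3) + 3001996/1309585 = -2031*(-3/451984) + 3001996*(1/1309585) = 6093/451984 + 3001996/1309585 = 1364833461469/591911466640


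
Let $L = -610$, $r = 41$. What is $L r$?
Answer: $-25010$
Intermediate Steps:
$L r = \left(-610\right) 41 = -25010$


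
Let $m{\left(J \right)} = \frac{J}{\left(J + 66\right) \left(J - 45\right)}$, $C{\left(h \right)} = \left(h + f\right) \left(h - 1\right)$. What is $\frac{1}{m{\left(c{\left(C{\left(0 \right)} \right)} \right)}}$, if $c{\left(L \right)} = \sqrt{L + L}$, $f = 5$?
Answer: $21 + 298 i \sqrt{10} \approx 21.0 + 942.36 i$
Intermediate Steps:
$C{\left(h \right)} = \left(-1 + h\right) \left(5 + h\right)$ ($C{\left(h \right)} = \left(h + 5\right) \left(h - 1\right) = \left(5 + h\right) \left(-1 + h\right) = \left(-1 + h\right) \left(5 + h\right)$)
$c{\left(L \right)} = \sqrt{2} \sqrt{L}$ ($c{\left(L \right)} = \sqrt{2 L} = \sqrt{2} \sqrt{L}$)
$m{\left(J \right)} = \frac{J}{\left(-45 + J\right) \left(66 + J\right)}$ ($m{\left(J \right)} = \frac{J}{\left(66 + J\right) \left(-45 + J\right)} = \frac{J}{\left(-45 + J\right) \left(66 + J\right)}$)
$\frac{1}{m{\left(c{\left(C{\left(0 \right)} \right)} \right)}} = \frac{1}{\sqrt{2} \sqrt{-5 + 0^{2} + 4 \cdot 0} \frac{1}{-2970 + \left(\sqrt{2} \sqrt{-5 + 0^{2} + 4 \cdot 0}\right)^{2} + 21 \sqrt{2} \sqrt{-5 + 0^{2} + 4 \cdot 0}}} = \frac{1}{\sqrt{2} \sqrt{-5 + 0 + 0} \frac{1}{-2970 + \left(\sqrt{2} \sqrt{-5 + 0 + 0}\right)^{2} + 21 \sqrt{2} \sqrt{-5 + 0 + 0}}} = \frac{1}{\sqrt{2} \sqrt{-5} \frac{1}{-2970 + \left(\sqrt{2} \sqrt{-5}\right)^{2} + 21 \sqrt{2} \sqrt{-5}}} = \frac{1}{\sqrt{2} i \sqrt{5} \frac{1}{-2970 + \left(\sqrt{2} i \sqrt{5}\right)^{2} + 21 \sqrt{2} i \sqrt{5}}} = \frac{1}{i \sqrt{10} \frac{1}{-2970 + \left(i \sqrt{10}\right)^{2} + 21 i \sqrt{10}}} = \frac{1}{i \sqrt{10} \frac{1}{-2970 - 10 + 21 i \sqrt{10}}} = \frac{1}{i \sqrt{10} \frac{1}{-2980 + 21 i \sqrt{10}}} = - \frac{i \sqrt{10} \left(-2980 + 21 i \sqrt{10}\right)}{10}$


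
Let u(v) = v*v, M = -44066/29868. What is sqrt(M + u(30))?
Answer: sqrt(200392879578)/14934 ≈ 29.975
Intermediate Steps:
M = -22033/14934 (M = -44066*1/29868 = -22033/14934 ≈ -1.4754)
u(v) = v**2
sqrt(M + u(30)) = sqrt(-22033/14934 + 30**2) = sqrt(-22033/14934 + 900) = sqrt(13418567/14934) = sqrt(200392879578)/14934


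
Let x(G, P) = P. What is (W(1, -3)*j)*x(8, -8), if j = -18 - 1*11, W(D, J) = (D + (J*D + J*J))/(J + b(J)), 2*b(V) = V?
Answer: -3248/9 ≈ -360.89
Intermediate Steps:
b(V) = V/2
W(D, J) = 2*(D + J² + D*J)/(3*J) (W(D, J) = (D + (J*D + J*J))/(J + J/2) = (D + (D*J + J²))/((3*J/2)) = (D + (J² + D*J))*(2/(3*J)) = (D + J² + D*J)*(2/(3*J)) = 2*(D + J² + D*J)/(3*J))
j = -29 (j = -18 - 11 = -29)
(W(1, -3)*j)*x(8, -8) = (((⅔)*(1 + (-3)² + 1*(-3))/(-3))*(-29))*(-8) = (((⅔)*(-⅓)*(1 + 9 - 3))*(-29))*(-8) = (((⅔)*(-⅓)*7)*(-29))*(-8) = -14/9*(-29)*(-8) = (406/9)*(-8) = -3248/9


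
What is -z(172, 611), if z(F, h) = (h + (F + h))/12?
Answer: -697/6 ≈ -116.17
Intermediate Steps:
z(F, h) = h/6 + F/12 (z(F, h) = (F + 2*h)*(1/12) = h/6 + F/12)
-z(172, 611) = -((⅙)*611 + (1/12)*172) = -(611/6 + 43/3) = -1*697/6 = -697/6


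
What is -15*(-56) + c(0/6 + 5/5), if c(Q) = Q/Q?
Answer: 841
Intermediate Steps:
c(Q) = 1
-15*(-56) + c(0/6 + 5/5) = -15*(-56) + 1 = 840 + 1 = 841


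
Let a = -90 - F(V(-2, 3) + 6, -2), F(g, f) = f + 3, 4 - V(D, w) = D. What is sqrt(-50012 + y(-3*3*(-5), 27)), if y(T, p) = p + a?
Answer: 6*I*sqrt(1391) ≈ 223.78*I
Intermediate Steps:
V(D, w) = 4 - D
F(g, f) = 3 + f
a = -91 (a = -90 - (3 - 2) = -90 - 1*1 = -90 - 1 = -91)
y(T, p) = -91 + p (y(T, p) = p - 91 = -91 + p)
sqrt(-50012 + y(-3*3*(-5), 27)) = sqrt(-50012 + (-91 + 27)) = sqrt(-50012 - 64) = sqrt(-50076) = 6*I*sqrt(1391)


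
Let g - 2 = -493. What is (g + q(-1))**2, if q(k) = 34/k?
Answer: 275625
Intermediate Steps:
g = -491 (g = 2 - 493 = -491)
(g + q(-1))**2 = (-491 + 34/(-1))**2 = (-491 + 34*(-1))**2 = (-491 - 34)**2 = (-525)**2 = 275625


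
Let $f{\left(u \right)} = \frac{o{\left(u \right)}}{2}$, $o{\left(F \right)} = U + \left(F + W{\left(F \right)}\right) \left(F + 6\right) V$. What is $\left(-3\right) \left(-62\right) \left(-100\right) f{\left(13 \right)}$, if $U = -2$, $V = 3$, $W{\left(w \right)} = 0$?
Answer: $-6872700$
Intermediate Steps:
$o{\left(F \right)} = -2 + 3 F \left(6 + F\right)$ ($o{\left(F \right)} = -2 + \left(F + 0\right) \left(F + 6\right) 3 = -2 + F \left(6 + F\right) 3 = -2 + 3 F \left(6 + F\right)$)
$f{\left(u \right)} = -1 + 9 u + \frac{3 u^{2}}{2}$ ($f{\left(u \right)} = \frac{-2 + 3 u^{2} + 18 u}{2} = \left(-2 + 3 u^{2} + 18 u\right) \frac{1}{2} = -1 + 9 u + \frac{3 u^{2}}{2}$)
$\left(-3\right) \left(-62\right) \left(-100\right) f{\left(13 \right)} = \left(-3\right) \left(-62\right) \left(-100\right) \left(-1 + 9 \cdot 13 + \frac{3 \cdot 13^{2}}{2}\right) = 186 \left(-100\right) \left(-1 + 117 + \frac{3}{2} \cdot 169\right) = - 18600 \left(-1 + 117 + \frac{507}{2}\right) = \left(-18600\right) \frac{739}{2} = -6872700$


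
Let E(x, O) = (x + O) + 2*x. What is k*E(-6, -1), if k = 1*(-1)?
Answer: 19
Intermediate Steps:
k = -1
E(x, O) = O + 3*x (E(x, O) = (O + x) + 2*x = O + 3*x)
k*E(-6, -1) = -(-1 + 3*(-6)) = -(-1 - 18) = -1*(-19) = 19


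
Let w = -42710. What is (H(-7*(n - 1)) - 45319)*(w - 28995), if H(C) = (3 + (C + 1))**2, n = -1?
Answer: 3226366475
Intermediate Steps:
H(C) = (4 + C)**2 (H(C) = (3 + (1 + C))**2 = (4 + C)**2)
(H(-7*(n - 1)) - 45319)*(w - 28995) = ((4 - 7*(-1 - 1))**2 - 45319)*(-42710 - 28995) = ((4 - 7*(-2))**2 - 45319)*(-71705) = ((4 + 14)**2 - 45319)*(-71705) = (18**2 - 45319)*(-71705) = (324 - 45319)*(-71705) = -44995*(-71705) = 3226366475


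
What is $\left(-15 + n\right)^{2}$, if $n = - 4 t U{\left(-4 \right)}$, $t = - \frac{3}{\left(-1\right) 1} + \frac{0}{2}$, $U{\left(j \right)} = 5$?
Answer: $5625$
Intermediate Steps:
$t = 3$ ($t = - \frac{3}{-1} + 0 \cdot \frac{1}{2} = \left(-3\right) \left(-1\right) + 0 = 3 + 0 = 3$)
$n = -60$ ($n = \left(-4\right) 3 \cdot 5 = \left(-12\right) 5 = -60$)
$\left(-15 + n\right)^{2} = \left(-15 - 60\right)^{2} = \left(-75\right)^{2} = 5625$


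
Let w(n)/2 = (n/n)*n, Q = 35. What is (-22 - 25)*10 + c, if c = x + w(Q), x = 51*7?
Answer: -43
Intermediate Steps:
w(n) = 2*n (w(n) = 2*((n/n)*n) = 2*(1*n) = 2*n)
x = 357
c = 427 (c = 357 + 2*35 = 357 + 70 = 427)
(-22 - 25)*10 + c = (-22 - 25)*10 + 427 = -47*10 + 427 = -470 + 427 = -43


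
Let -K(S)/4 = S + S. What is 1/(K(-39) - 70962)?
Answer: -1/70650 ≈ -1.4154e-5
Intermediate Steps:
K(S) = -8*S (K(S) = -4*(S + S) = -8*S)
1/(K(-39) - 70962) = 1/(-8*(-39) - 70962) = 1/(312 - 70962) = 1/(-70650) = -1/70650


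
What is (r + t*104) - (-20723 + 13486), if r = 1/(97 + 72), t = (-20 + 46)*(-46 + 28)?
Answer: -7002514/169 ≈ -41435.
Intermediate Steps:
t = -468 (t = 26*(-18) = -468)
r = 1/169 ≈ 0.0059172
(r + t*104) - (-20723 + 13486) = (1/169 - 468*104) - (-20723 + 13486) = (1/169 - 48672) - 1*(-7237) = -8225567/169 + 7237 = -7002514/169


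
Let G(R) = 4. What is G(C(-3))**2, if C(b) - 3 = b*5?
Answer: 16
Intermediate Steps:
C(b) = 3 + 5*b (C(b) = 3 + b*5 = 3 + 5*b)
G(C(-3))**2 = 4**2 = 16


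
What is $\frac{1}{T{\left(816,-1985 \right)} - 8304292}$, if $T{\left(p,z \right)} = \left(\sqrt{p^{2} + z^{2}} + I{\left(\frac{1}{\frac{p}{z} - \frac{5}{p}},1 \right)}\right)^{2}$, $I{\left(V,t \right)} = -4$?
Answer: $- \frac{3698195}{13676351468841} + \frac{8 \sqrt{4606081}}{13676351468841} \approx -2.6915 \cdot 10^{-7}$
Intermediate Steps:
$T{\left(p,z \right)} = \left(-4 + \sqrt{p^{2} + z^{2}}\right)^{2}$ ($T{\left(p,z \right)} = \left(\sqrt{p^{2} + z^{2}} - 4\right)^{2} = \left(-4 + \sqrt{p^{2} + z^{2}}\right)^{2}$)
$\frac{1}{T{\left(816,-1985 \right)} - 8304292} = \frac{1}{\left(-4 + \sqrt{816^{2} + \left(-1985\right)^{2}}\right)^{2} - 8304292} = \frac{1}{\left(-4 + \sqrt{665856 + 3940225}\right)^{2} - 8304292} = \frac{1}{\left(-4 + \sqrt{4606081}\right)^{2} - 8304292} = \frac{1}{-8304292 + \left(-4 + \sqrt{4606081}\right)^{2}}$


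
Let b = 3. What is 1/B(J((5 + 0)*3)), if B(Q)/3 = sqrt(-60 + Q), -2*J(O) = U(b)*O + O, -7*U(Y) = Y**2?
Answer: -I*sqrt(35)/135 ≈ -0.043823*I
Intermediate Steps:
U(Y) = -Y**2/7
J(O) = O/7 (J(O) = -((-1/7*3**2)*O + O)/2 = -((-1/7*9)*O + O)/2 = -(-9*O/7 + O)/2 = -(-1)*O/7 = O/7)
B(Q) = 3*sqrt(-60 + Q)
1/B(J((5 + 0)*3)) = 1/(3*sqrt(-60 + ((5 + 0)*3)/7)) = 1/(3*sqrt(-60 + (5*3)/7)) = 1/(3*sqrt(-60 + (1/7)*15)) = 1/(3*sqrt(-60 + 15/7)) = 1/(3*sqrt(-405/7)) = 1/(3*(9*I*sqrt(35)/7)) = 1/(27*I*sqrt(35)/7) = -I*sqrt(35)/135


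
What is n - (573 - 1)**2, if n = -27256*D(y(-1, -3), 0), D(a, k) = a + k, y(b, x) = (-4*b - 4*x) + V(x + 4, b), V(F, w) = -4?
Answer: -654256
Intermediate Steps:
y(b, x) = -4 - 4*b - 4*x (y(b, x) = (-4*b - 4*x) - 4 = -4 - 4*b - 4*x)
n = -327072 (n = -27256*((-4 - 4*(-1) - 4*(-3)) + 0) = -27256*((-4 + 4 + 12) + 0) = -27256*(12 + 0) = -27256*12 = -327072)
n - (573 - 1)**2 = -327072 - (573 - 1)**2 = -327072 - 1*572**2 = -327072 - 1*327184 = -327072 - 327184 = -654256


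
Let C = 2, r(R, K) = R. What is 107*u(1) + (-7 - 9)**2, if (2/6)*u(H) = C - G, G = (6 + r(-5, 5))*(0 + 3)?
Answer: -65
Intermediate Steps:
G = 3 (G = (6 - 5)*(0 + 3) = 1*3 = 3)
u(H) = -3 (u(H) = 3*(2 - 1*3) = 3*(2 - 3) = 3*(-1) = -3)
107*u(1) + (-7 - 9)**2 = 107*(-3) + (-7 - 9)**2 = -321 + (-16)**2 = -321 + 256 = -65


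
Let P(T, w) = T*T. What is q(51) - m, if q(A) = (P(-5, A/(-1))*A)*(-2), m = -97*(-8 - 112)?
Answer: -14190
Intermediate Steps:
P(T, w) = T²
m = 11640 (m = -97*(-120) = 11640)
q(A) = -50*A (q(A) = ((-5)²*A)*(-2) = (25*A)*(-2) = -50*A)
q(51) - m = -50*51 - 1*11640 = -2550 - 11640 = -14190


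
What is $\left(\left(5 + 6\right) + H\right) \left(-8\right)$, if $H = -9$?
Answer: $-16$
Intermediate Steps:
$\left(\left(5 + 6\right) + H\right) \left(-8\right) = \left(\left(5 + 6\right) - 9\right) \left(-8\right) = \left(11 - 9\right) \left(-8\right) = 2 \left(-8\right) = -16$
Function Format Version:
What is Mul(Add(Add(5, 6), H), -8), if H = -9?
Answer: -16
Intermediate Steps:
Mul(Add(Add(5, 6), H), -8) = Mul(Add(Add(5, 6), -9), -8) = Mul(Add(11, -9), -8) = Mul(2, -8) = -16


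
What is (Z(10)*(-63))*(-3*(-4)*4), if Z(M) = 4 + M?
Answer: -42336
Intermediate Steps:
(Z(10)*(-63))*(-3*(-4)*4) = ((4 + 10)*(-63))*(-3*(-4)*4) = (14*(-63))*(12*4) = -882*48 = -42336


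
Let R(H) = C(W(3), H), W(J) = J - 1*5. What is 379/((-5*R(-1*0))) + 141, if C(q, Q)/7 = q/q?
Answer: 4556/35 ≈ 130.17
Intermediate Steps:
W(J) = -5 + J (W(J) = J - 5 = -5 + J)
C(q, Q) = 7 (C(q, Q) = 7*(q/q) = 7*1 = 7)
R(H) = 7
379/((-5*R(-1*0))) + 141 = 379/((-5*7)) + 141 = 379/(-35) + 141 = 379*(-1/35) + 141 = -379/35 + 141 = 4556/35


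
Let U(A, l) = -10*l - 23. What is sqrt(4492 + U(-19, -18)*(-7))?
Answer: 3*sqrt(377) ≈ 58.249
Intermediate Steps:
U(A, l) = -23 - 10*l
sqrt(4492 + U(-19, -18)*(-7)) = sqrt(4492 + (-23 - 10*(-18))*(-7)) = sqrt(4492 + (-23 + 180)*(-7)) = sqrt(4492 + 157*(-7)) = sqrt(4492 - 1099) = sqrt(3393) = 3*sqrt(377)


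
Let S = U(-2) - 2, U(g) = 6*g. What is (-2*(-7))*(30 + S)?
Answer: 224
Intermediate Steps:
S = -14 (S = 6*(-2) - 2 = -12 - 2 = -14)
(-2*(-7))*(30 + S) = (-2*(-7))*(30 - 14) = 14*16 = 224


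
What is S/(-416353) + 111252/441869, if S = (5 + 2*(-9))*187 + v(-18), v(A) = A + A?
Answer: 649454723/2520184709 ≈ 0.25770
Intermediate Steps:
v(A) = 2*A
S = -2467 (S = (5 + 2*(-9))*187 + 2*(-18) = (5 - 18)*187 - 36 = -13*187 - 36 = -2431 - 36 = -2467)
S/(-416353) + 111252/441869 = -2467/(-416353) + 111252/441869 = -2467*(-1/416353) + 111252*(1/441869) = 2467/416353 + 1524/6053 = 649454723/2520184709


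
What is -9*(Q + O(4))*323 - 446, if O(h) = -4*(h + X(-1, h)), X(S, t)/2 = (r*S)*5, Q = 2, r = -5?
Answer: 621652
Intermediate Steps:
X(S, t) = -50*S (X(S, t) = 2*(-5*S*5) = 2*(-25*S) = -50*S)
O(h) = -200 - 4*h (O(h) = -4*(h - 50*(-1)) = -4*(h + 50) = -4*(50 + h) = -200 - 4*h)
-9*(Q + O(4))*323 - 446 = -9*(2 + (-200 - 4*4))*323 - 446 = -9*(2 + (-200 - 16))*323 - 446 = -9*(2 - 216)*323 - 446 = -9*(-214)*323 - 446 = 1926*323 - 446 = 622098 - 446 = 621652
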